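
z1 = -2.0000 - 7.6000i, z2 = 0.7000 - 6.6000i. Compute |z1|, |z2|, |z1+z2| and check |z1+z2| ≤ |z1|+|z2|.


|z1| = sqrt((-2)^2 + (-7.6)^2) = sqrt(61.76) = 7.8588
|z2| = sqrt(0.7^2 + (-6.6)^2) = sqrt(44.05) = 6.6370
z1+z2 = -1.3000 - 14.2000i
|z1+z2| = sqrt(203.33) = 14.2594
|z1|+|z2| = 7.8588 + 6.6370 = 14.4958

|z1+z2| = 14.2594 ≤ |z1|+|z2| = 14.4958 (verified)


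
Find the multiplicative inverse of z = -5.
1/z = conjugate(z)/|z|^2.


|z|^2 = 25+0 = 25
1/z = (-5 - 0i)/25

1/z = -0.2000 + 0i


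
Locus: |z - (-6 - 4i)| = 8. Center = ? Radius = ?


|z - z0| = r is a circle with center z0 and radius r.
Center = (-6, -4), radius = 8

Circle with center (-6, -4) and radius 8


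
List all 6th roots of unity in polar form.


The 6th roots of unity are cis(360k/6°) for k=0..5
Angle step = 360/6 = 60°
Primitive root: cis(60°)
Primitive root = 0.5000 + 0.8660i

6 roots at angles: 0°, 60°, 120°, 180°, 240°, 300°


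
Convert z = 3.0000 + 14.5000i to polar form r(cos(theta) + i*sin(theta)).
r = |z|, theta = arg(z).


r = sqrt(9+210.25) = sqrt(219.25) = 14.8071
theta = atan2(14.5, 3) = 78.3106 degrees

r = 14.8071, theta = 78.3106 degrees


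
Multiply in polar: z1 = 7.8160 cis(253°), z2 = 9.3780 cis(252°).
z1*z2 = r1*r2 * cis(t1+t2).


r = 7.8160 * 9.3780 = 73.2984
theta = 253° + 252° = 505° = 145° (mod 360)

73.2984 cis(145°)


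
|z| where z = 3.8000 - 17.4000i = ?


|z| = sqrt(3.8^2 + (-17.4)^2) = sqrt(14.44 + 302.76) = sqrt(317.2) = 17.8101

|z| = 17.8101


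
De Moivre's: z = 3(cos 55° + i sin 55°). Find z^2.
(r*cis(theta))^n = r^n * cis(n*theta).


r^2 = 3^2 = 9
n*theta = 2*55° = 110° = 110° (mod 360)
a = 9*cos(110°) = -3.0782
b = 9*sin(110°) = 8.4572

9 cis(110°) = -3.0782 + 8.4572i


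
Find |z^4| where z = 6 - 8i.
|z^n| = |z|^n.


|z| = sqrt(36+64) = sqrt(100) = 10
|z^4| = |z|^4 = 10^4 = 10000

|z^4| = 10000


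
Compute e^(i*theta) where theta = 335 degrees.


cos(335°) = 0.9063
sin(335°) = -0.4226

e^(i*335°) = 0.9063 - 0.4226i


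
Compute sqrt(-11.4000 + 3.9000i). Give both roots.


|z| = sqrt(129.96+15.21) = 12.0487
sqrt((|z|+a)/2) = sqrt((12.0487+(-11.4))/2) = sqrt(0.3243) = 0.5695
sqrt((|z|-a)/2) = sqrt((12.0487-(-11.4))/2) = sqrt(11.7243) = 3.4241

±(0.5695 + 3.4241i) i.e. 0.5695 + 3.4241i and -0.5695 - 3.4241i


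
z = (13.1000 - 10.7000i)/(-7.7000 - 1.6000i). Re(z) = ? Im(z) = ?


Multiply by conjugate: (13.1000 - 10.7000i)(-7.7000 + 1.6000i) / ((-7.7)^2 + (-1.6)^2)
Numerator real = 13.1*(-7.7) - (10.7)*(-1.6) = -83.75
Numerator imag = -10.7*(-7.7) - 13.1*(-1.6) = 103.35
Denominator = 61.85
Re(z) = -83.75/61.85 = -1.3541
Im(z) = 103.35/61.85 = 1.6710

Re(z) = -1.3541, Im(z) = 1.6710


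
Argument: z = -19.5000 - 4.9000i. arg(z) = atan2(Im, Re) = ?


Re = -19.5, Im = -4.9
arg = atan2(-4.9, -19.5) = -165.8946 degrees

arg(z) = -165.8946 degrees


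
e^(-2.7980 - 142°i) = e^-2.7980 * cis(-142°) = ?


e^-2.7980 = 0.0609
cos(-142°) = -0.788
sin(-142°) = -0.6157
Real = 0.0609*(-0.788) = -0.0480
Imag = 0.0609*(-0.6157) = -0.0375

-0.0480 - 0.0375i


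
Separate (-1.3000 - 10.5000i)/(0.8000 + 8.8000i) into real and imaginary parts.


Multiply by conjugate: (-1.3000 - 10.5000i)(0.8000 - 8.8000i) / (0.8^2 + 8.8^2)
Numerator real = -1.3*0.8 - (10.5)*8.8 = -93.44
Numerator imag = -10.5*0.8 - (-1.3)*8.8 = 3.04
Denominator = 78.08
Re(z) = -93.44/78.08 = -1.1967
Im(z) = 3.04/78.08 = 0.0389

Re(z) = -1.1967, Im(z) = 0.0389


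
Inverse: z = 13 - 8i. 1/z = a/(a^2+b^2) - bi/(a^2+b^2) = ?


|z|^2 = 169+64 = 233
1/z = (13 + 8i)/233

1/z = 0.0558 + 0.0343i


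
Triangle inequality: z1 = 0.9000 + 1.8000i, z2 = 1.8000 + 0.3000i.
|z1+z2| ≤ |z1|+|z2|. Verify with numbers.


|z1| = sqrt(0.9^2 + 1.8^2) = sqrt(4.05) = 2.0125
|z2| = sqrt(1.8^2 + 0.3^2) = sqrt(3.33) = 1.8248
z1+z2 = 2.7000 + 2.1000i
|z1+z2| = sqrt(11.7) = 3.4205
|z1|+|z2| = 2.0125 + 1.8248 = 3.8373

|z1+z2| = 3.4205 ≤ |z1|+|z2| = 3.8373 (verified)


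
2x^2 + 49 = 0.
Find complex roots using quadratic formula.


disc = 0^2 - 4*2*49 = 0 - 392 = -392
sqrt(|disc|) = sqrt(392) = 19.7990
Real part = 0/(2*2) = 0
Imag part = 19.7990/(2*2) = 4.9497

0 ± 4.9497i


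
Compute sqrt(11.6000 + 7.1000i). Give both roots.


|z| = sqrt(134.56+50.41) = 13.6004
sqrt((|z|+a)/2) = sqrt((13.6004+11.6)/2) = sqrt(12.6002) = 3.5497
sqrt((|z|-a)/2) = sqrt((13.6004-11.6)/2) = sqrt(1.0002) = 1.0001

±(3.5497 + 1.0001i) i.e. 3.5497 + 1.0001i and -3.5497 - 1.0001i


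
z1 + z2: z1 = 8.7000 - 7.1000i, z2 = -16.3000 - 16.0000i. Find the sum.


Real: 8.7 - 16.3 = -7.6
Imag: -7.1 - 16 = -23.1

-7.6000 - 23.1000i


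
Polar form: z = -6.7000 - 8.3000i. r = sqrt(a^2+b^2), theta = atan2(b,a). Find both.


r = sqrt(44.89+68.89) = sqrt(113.78) = 10.6668
theta = atan2(-8.3, -6.7) = -128.9115 degrees

r = 10.6668, theta = -128.9115 degrees


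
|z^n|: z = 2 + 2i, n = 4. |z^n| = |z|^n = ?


|z| = sqrt(4+4) = sqrt(8) = 2.8284
|z^4| = |z|^4 = (sqrt(8))^4 = 8^2 = 64

|z^4| = 64


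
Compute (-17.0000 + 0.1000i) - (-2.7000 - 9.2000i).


Real: -17 + 2.7 = -14.3
Imag: 0.1 + 9.2 = 9.3

-14.3000 + 9.3000i


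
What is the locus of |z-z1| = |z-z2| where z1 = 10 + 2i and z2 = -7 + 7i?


Equal distances means the locus is the perpendicular bisector of z1 and z2.
Midpoint = ((10+(-7))/2, (2+7)/2) = (1.5000, 4.5000)

Perpendicular bisector through (1.5000, 4.5000)


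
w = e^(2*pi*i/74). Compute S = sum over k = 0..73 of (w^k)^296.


The roots are w_k = w^k with w = e^(2*pi*i/74), and (w^k)^296 = (w^296)^k.
So S = 1 + u + u^2 + ... + u^(73) with u = w^296.
296 = 4*74 + 0, so 296 is a multiple of 74 and u = (w^74)^4 = 1.
Every one of the 74 terms equals 1: S = 74

S = 74


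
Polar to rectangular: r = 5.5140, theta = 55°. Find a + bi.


a = 5.5140*cos(55°) = 5.5140*0.57358 = 3.1627
b = 5.5140*sin(55°) = 5.5140*0.81915 = 4.5168

3.1627 + 4.5168i


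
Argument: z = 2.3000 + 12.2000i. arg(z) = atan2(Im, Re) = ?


Re = 2.3, Im = 12.2
arg = atan2(12.2, 2.3) = 79.3236 degrees

arg(z) = 79.3236 degrees


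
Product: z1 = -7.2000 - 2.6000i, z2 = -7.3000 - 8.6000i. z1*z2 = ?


Real = -7.2*(-7.3) - (-2.6)*(-8.6) = 52.56 - 22.36 = 30.2
Imag = -7.2*(-8.6) - (7.3)*(-2.6) = 61.92 + 18.98 = 80.9

30.2000 + 80.9000i


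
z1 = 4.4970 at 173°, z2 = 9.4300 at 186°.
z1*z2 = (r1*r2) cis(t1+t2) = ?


r = 4.4970 * 9.4300 = 42.4067
theta = 173° + 186° = 359° = 359° (mod 360)

42.4067 cis(359°)


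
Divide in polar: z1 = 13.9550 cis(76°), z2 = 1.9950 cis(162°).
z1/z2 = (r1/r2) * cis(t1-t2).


r = 13.9550 / 1.9950 = 6.9950
theta = 76° - 162° = -86° = 274° (mod 360)

6.9950 cis(274°)


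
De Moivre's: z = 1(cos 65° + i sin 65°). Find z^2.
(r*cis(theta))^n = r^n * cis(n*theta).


r^2 = 1^2 = 1
n*theta = 2*65° = 130° = 130° (mod 360)
a = 1*cos(130°) = -0.6428
b = 1*sin(130°) = 0.7660

1 cis(130°) = -0.6428 + 0.7660i


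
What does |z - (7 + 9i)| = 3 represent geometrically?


|z - z0| = r is a circle with center z0 and radius r.
Center = (7, 9), radius = 3

Circle with center (7, 9) and radius 3


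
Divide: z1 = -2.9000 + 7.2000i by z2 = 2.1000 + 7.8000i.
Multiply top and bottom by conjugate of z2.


Conjugate of z2 = 2.1000 - 7.8000i
Numerator: (-2.9000 + 7.2000i)(2.1000 - 7.8000i) = 50.0700 + 37.7400i
Denominator: 2.1^2 + 7.8^2 = 65.25
Result = (50.0700 + 37.7400i)/65.25

0.7674 + 0.5784i


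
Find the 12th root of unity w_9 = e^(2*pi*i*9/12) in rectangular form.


Angle = 360*9/12 = 270°
a = cos(270°) = 0
b = sin(270°) = -1.0000

0 - 1.0000i


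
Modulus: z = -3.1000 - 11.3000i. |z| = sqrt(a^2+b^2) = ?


|z| = sqrt((-3.1)^2 + (-11.3)^2) = sqrt(9.61 + 127.69) = sqrt(137.3) = 11.7175

|z| = 11.7175


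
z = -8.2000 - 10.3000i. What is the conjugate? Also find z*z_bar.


z_bar = -8.2000 + 10.3000i
z*z_bar = (-8.2)^2 + (-10.3)^2 = 67.24 + 106.09 = 173.33

z_bar = -8.2000 + 10.3000i, z*z_bar = 173.33


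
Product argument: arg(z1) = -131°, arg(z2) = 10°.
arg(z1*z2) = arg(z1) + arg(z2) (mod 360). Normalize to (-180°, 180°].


arg(z1*z2) = -131° + 10° = -121°
Normalized to (-180°, 180°]: -121°

-121°


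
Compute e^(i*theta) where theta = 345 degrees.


cos(345°) = 0.9659
sin(345°) = -0.2588

e^(i*345°) = 0.9659 - 0.2588i


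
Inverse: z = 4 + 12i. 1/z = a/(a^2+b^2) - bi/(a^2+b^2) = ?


|z|^2 = 16+144 = 160
1/z = (4 - 12i)/160

1/z = 0.0250 - 0.0750i


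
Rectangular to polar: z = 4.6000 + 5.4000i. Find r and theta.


r = sqrt(21.16+29.16) = sqrt(50.32) = 7.0937
theta = atan2(5.4, 4.6) = 49.5739 degrees

r = 7.0937, theta = 49.5739 degrees


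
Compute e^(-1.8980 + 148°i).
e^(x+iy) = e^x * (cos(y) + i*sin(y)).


e^-1.8980 = 0.1499
cos(148°) = -0.848
sin(148°) = 0.5299
Real = 0.1499*(-0.848) = -0.1271
Imag = 0.1499*0.5299 = 0.0794

-0.1271 + 0.0794i


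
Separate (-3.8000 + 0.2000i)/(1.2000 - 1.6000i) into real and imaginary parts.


Multiply by conjugate: (-3.8000 + 0.2000i)(1.2000 + 1.6000i) / (1.2^2 + (-1.6)^2)
Numerator real = -3.8*1.2 + 0.2*(-1.6) = -4.88
Numerator imag = 0.2*1.2 - (-3.8)*(-1.6) = -5.84
Denominator = 4
Re(z) = -4.88/4 = -1.2200
Im(z) = -5.84/4 = -1.4600

Re(z) = -1.2200, Im(z) = -1.4600


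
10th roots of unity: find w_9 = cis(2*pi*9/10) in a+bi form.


Angle = 360*9/10 = 324°
a = cos(324°) = 0.8090
b = sin(324°) = -0.5878

0.8090 - 0.5878i


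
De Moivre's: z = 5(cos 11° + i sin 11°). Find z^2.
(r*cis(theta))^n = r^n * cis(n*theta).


r^2 = 5^2 = 25
n*theta = 2*11° = 22° = 22° (mod 360)
a = 25*cos(22°) = 23.1796
b = 25*sin(22°) = 9.3652

25 cis(22°) = 23.1796 + 9.3652i


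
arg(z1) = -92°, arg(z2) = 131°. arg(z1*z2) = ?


arg(z1*z2) = -92° + 131° = 39°
Normalized to (-180°, 180°]: 39°

39°


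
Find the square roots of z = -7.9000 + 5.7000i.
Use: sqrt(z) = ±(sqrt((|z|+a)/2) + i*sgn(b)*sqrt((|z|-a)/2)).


|z| = sqrt(62.41+32.49) = 9.7417
sqrt((|z|+a)/2) = sqrt((9.7417+(-7.9))/2) = sqrt(0.9208) = 0.9596
sqrt((|z|-a)/2) = sqrt((9.7417-(-7.9))/2) = sqrt(8.8208) = 2.9700

±(0.9596 + 2.9700i) i.e. 0.9596 + 2.9700i and -0.9596 - 2.9700i


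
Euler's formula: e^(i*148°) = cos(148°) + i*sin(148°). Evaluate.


cos(148°) = -0.8480
sin(148°) = 0.5299

e^(i*148°) = -0.8480 + 0.5299i


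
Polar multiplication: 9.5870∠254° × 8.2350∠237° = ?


r = 9.5870 * 8.2350 = 78.9489
theta = 254° + 237° = 491° = 131° (mod 360)

78.9489 cis(131°)


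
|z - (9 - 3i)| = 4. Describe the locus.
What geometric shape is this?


|z - z0| = r is a circle with center z0 and radius r.
Center = (9, -3), radius = 4

Circle with center (9, -3) and radius 4


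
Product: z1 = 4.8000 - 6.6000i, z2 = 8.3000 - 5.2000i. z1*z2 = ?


Real = 4.8*8.3 - (-6.6)*(-5.2) = 39.84 - 34.32 = 5.52
Imag = 4.8*(-5.2) + 8.3*(-6.6) = -24.96 - (54.78) = -79.74

5.5200 - 79.7400i


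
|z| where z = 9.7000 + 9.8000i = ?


|z| = sqrt(9.7^2 + 9.8^2) = sqrt(94.09 + 96.04) = sqrt(190.13) = 13.7888

|z| = 13.7888


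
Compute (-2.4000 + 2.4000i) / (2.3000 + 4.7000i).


Conjugate of z2 = 2.3000 - 4.7000i
Numerator: (-2.4000 + 2.4000i)(2.3000 - 4.7000i) = 5.7600 + 16.8000i
Denominator: 2.3^2 + 4.7^2 = 27.38
Result = (5.7600 + 16.8000i)/27.38

0.2104 + 0.6136i


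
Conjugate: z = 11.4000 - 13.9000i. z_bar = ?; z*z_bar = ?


z_bar = 11.4000 + 13.9000i
z*z_bar = 11.4^2 + (-13.9)^2 = 129.96 + 193.21 = 323.17

z_bar = 11.4000 + 13.9000i, z*z_bar = 323.17


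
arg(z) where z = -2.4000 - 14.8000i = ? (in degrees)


Re = -2.4, Im = -14.8
arg = atan2(-14.8, -2.4) = -99.2110 degrees

arg(z) = -99.2110 degrees


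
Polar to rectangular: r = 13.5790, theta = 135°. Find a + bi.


a = 13.5790*cos(135°) = 13.5790*(-0.70711) = -9.6018
b = 13.5790*sin(135°) = 13.5790*0.70711 = 9.6018

-9.6018 + 9.6018i


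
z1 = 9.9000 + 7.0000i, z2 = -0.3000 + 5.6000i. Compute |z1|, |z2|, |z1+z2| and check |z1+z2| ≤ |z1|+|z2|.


|z1| = sqrt(9.9^2 + 7^2) = sqrt(147.01) = 12.1248
|z2| = sqrt((-0.3)^2 + 5.6^2) = sqrt(31.45) = 5.6080
z1+z2 = 9.6000 + 12.6000i
|z1+z2| = sqrt(250.92) = 15.8405
|z1|+|z2| = 12.1248 + 5.6080 = 17.7328

|z1+z2| = 15.8405 ≤ |z1|+|z2| = 17.7328 (verified)


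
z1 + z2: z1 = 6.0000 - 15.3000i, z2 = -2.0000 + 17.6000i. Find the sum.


Real: 6 - 2 = 4
Imag: -15.3 + 17.6 = 2.3

4.0000 + 2.3000i


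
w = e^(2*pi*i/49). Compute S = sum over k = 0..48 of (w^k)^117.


The roots are w_k = w^k with w = e^(2*pi*i/49), and (w^k)^117 = (w^117)^k.
So S = 1 + u + u^2 + ... + u^(48) with u = w^117.
117 = 2*49 + 19, so 117 is not a multiple of 49: u = (w^49)^2 * w^19 = w^19 ≠ 1 (w is a primitive 49th root), while u^49 = (w^49)^117 = 1.
Geometric series: S = (1 - u^49)/(1 - u) = (1 - 1)/(1 - u) = 0

S = 0


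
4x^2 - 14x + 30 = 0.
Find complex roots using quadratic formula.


disc = (-14)^2 - 4*4*30 = 196 - 480 = -284
sqrt(|disc|) = sqrt(284) = 16.8523
Real part = 14/(2*4) = 1.7500
Imag part = 16.8523/(2*4) = 2.1065

1.7500 ± 2.1065i


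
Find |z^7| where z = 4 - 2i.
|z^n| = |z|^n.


|z| = sqrt(16+4) = sqrt(20) = 4.4721
|z^7| = |z|^7 = (sqrt(20))^7 = 20^3 * sqrt(20) = 8000*sqrt(20)

|z^7| = 8000*sqrt(20) ≈ 35777.0876


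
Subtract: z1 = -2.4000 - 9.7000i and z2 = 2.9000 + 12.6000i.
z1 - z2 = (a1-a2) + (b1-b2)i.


Real: -2.4 - 2.9 = -5.3
Imag: -9.7 - 12.6 = -22.3

-5.3000 - 22.3000i


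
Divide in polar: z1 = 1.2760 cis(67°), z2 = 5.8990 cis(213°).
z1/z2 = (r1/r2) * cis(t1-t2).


r = 1.2760 / 5.8990 = 0.2163
theta = 67° - 213° = -146° = 214° (mod 360)

0.2163 cis(214°)


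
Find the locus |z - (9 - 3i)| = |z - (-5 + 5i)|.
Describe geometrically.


Equal distances means the locus is the perpendicular bisector of z1 and z2.
Midpoint = ((9+(-5))/2, (-3+5)/2) = (2.0000, 1.0000)

Perpendicular bisector through (2.0000, 1.0000)


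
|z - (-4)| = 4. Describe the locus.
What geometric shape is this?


|z - z0| = r is a circle with center z0 and radius r.
Center = (-4, 0), radius = 4

Circle with center (-4, 0) and radius 4


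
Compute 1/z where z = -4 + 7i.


|z|^2 = 16+49 = 65
1/z = (-4 - 7i)/65

1/z = -0.0615 - 0.1077i


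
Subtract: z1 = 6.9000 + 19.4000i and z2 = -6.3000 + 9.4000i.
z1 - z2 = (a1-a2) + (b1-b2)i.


Real: 6.9 + 6.3 = 13.2
Imag: 19.4 - 9.4 = 10

13.2000 + 10.0000i


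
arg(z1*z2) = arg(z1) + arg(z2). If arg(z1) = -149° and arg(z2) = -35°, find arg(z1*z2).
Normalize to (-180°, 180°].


arg(z1*z2) = -149° - 35° = -184°
Normalized to (-180°, 180°]: 176°

176°


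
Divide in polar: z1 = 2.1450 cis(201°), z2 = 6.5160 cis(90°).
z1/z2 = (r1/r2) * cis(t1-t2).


r = 2.1450 / 6.5160 = 0.3292
theta = 201° - 90° = 111° = 111° (mod 360)

0.3292 cis(111°)


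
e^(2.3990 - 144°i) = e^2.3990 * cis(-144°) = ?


e^2.3990 = 11.01216
cos(-144°) = -0.809017
sin(-144°) = -0.58779
Real = 11.01216*(-0.809017) = -8.9090
Imag = 11.01216*(-0.58779) = -6.4728

-8.9090 - 6.4728i


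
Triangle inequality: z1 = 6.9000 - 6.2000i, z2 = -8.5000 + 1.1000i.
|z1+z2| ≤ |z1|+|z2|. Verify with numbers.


|z1| = sqrt(6.9^2 + (-6.2)^2) = sqrt(86.05) = 9.2763
|z2| = sqrt((-8.5)^2 + 1.1^2) = sqrt(73.46) = 8.5709
z1+z2 = -1.6000 - 5.1000i
|z1+z2| = sqrt(28.57) = 5.3451
|z1|+|z2| = 9.2763 + 8.5709 = 17.8472

|z1+z2| = 5.3451 ≤ |z1|+|z2| = 17.8472 (verified)


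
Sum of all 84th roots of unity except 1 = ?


With w = e^(2*pi*i/84), all 84 of the 84th roots of unity w^0 = 1, w, ..., w^(83) sum to 0: 1 + w + ... + w^(83) = (1 - w^84)/(1 - w) = 0 since w^84 = 1, w ≠ 1.
Removing the root 1: w + w^2 + ... + w^(83) = 0 - 1 = -1

Sum = -1


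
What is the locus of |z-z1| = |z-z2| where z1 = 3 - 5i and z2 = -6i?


Equal distances means the locus is the perpendicular bisector of z1 and z2.
Midpoint = ((3+0)/2, (-5+(-6))/2) = (1.5000, -5.5000)

Perpendicular bisector through (1.5000, -5.5000)


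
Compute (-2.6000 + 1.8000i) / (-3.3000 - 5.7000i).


Conjugate of z2 = -3.3000 + 5.7000i
Numerator: (-2.6000 + 1.8000i)(-3.3000 + 5.7000i) = -1.6800 - 20.7600i
Denominator: (-3.3)^2 + (-5.7)^2 = 43.38
Result = (-1.6800 - 20.7600i)/43.38

-0.0387 - 0.4786i


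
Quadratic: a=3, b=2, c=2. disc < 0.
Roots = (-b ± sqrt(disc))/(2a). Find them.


disc = 2^2 - 4*3*2 = 4 - 24 = -20
sqrt(|disc|) = sqrt(20) = 4.4721
Real part = -2/(2*3) = -0.3333
Imag part = 4.4721/(2*3) = 0.7454

-0.3333 ± 0.7454i


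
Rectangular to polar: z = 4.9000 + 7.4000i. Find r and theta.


r = sqrt(24.01+54.76) = sqrt(78.77) = 8.8752
theta = atan2(7.4, 4.9) = 56.4890 degrees

r = 8.8752, theta = 56.4890 degrees


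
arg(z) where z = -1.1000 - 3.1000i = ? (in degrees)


Re = -1.1, Im = -3.1
arg = atan2(-3.1, -1.1) = -109.5367 degrees

arg(z) = -109.5367 degrees


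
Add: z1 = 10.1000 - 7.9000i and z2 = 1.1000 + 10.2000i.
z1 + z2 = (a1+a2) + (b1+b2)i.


Real: 10.1 + 1.1 = 11.2
Imag: -7.9 + 10.2 = 2.3

11.2000 + 2.3000i


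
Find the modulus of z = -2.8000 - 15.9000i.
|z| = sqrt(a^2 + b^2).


|z| = sqrt((-2.8)^2 + (-15.9)^2) = sqrt(7.84 + 252.81) = sqrt(260.65) = 16.1447

|z| = 16.1447


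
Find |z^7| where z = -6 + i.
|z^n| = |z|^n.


|z| = sqrt(36+1) = sqrt(37) = 6.0828
|z^7| = |z|^7 = (sqrt(37))^7 = 37^3 * sqrt(37) = 50653*sqrt(37)

|z^7| = 50653*sqrt(37) ≈ 308110.1704


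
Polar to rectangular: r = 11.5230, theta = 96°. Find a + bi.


a = 11.5230*cos(96°) = 11.5230*(-0.10453) = -1.2045
b = 11.5230*sin(96°) = 11.5230*0.99452 = 11.4599

-1.2045 + 11.4599i


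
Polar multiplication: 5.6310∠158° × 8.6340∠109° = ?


r = 5.6310 * 8.6340 = 48.6181
theta = 158° + 109° = 267° = 267° (mod 360)

48.6181 cis(267°)


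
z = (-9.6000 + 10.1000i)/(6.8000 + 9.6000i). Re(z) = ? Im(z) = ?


Multiply by conjugate: (-9.6000 + 10.1000i)(6.8000 - 9.6000i) / (6.8^2 + 9.6^2)
Numerator real = -9.6*6.8 + 10.1*9.6 = 31.68
Numerator imag = 10.1*6.8 - (-9.6)*9.6 = 160.84
Denominator = 138.4
Re(z) = 31.68/138.4 = 0.2289
Im(z) = 160.84/138.4 = 1.1621

Re(z) = 0.2289, Im(z) = 1.1621


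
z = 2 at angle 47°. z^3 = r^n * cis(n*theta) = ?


r^3 = 2^3 = 8
n*theta = 3*47° = 141° = 141° (mod 360)
a = 8*cos(141°) = -6.2172
b = 8*sin(141°) = 5.0346

8 cis(141°) = -6.2172 + 5.0346i


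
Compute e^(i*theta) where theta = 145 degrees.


cos(145°) = -0.8192
sin(145°) = 0.5736

e^(i*145°) = -0.8192 + 0.5736i


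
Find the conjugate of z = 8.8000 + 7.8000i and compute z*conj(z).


z_bar = 8.8000 - 7.8000i
z*z_bar = 8.8^2 + 7.8^2 = 77.44 + 60.84 = 138.28

z_bar = 8.8000 - 7.8000i, z*z_bar = 138.28


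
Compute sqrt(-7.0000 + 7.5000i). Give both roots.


|z| = sqrt(49+56.25) = 10.2591
sqrt((|z|+a)/2) = sqrt((10.2591+(-7))/2) = sqrt(1.6296) = 1.2765
sqrt((|z|-a)/2) = sqrt((10.2591-(-7))/2) = sqrt(8.6296) = 2.9376

±(1.2765 + 2.9376i) i.e. 1.2765 + 2.9376i and -1.2765 - 2.9376i


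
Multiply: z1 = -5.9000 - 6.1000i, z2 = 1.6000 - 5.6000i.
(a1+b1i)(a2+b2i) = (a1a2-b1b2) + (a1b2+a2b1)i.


Real = -5.9*1.6 - (-6.1)*(-5.6) = -9.44 - 34.16 = -43.6
Imag = -5.9*(-5.6) + 1.6*(-6.1) = 33.04 - (9.76) = 23.28

-43.6000 + 23.2800i


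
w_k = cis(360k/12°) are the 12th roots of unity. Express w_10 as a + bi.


Angle = 360*10/12 = 300°
a = cos(300°) = 0.5000
b = sin(300°) = -0.8660

0.5000 - 0.8660i


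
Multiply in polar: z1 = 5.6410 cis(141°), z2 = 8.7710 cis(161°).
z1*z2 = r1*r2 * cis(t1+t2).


r = 5.6410 * 8.7710 = 49.4772
theta = 141° + 161° = 302° = 302° (mod 360)

49.4772 cis(302°)


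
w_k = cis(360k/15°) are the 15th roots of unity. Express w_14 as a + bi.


Angle = 360*14/15 = 336°
a = cos(336°) = 0.9135
b = sin(336°) = -0.4067

0.9135 - 0.4067i


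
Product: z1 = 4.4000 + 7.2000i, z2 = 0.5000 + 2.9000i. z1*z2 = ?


Real = 4.4*0.5 - 7.2*2.9 = 2.2 - 20.88 = -18.68
Imag = 4.4*2.9 + 0.5*7.2 = 12.76 + 3.6 = 16.36

-18.6800 + 16.3600i


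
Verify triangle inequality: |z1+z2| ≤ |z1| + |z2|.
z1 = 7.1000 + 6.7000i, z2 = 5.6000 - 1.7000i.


|z1| = sqrt(7.1^2 + 6.7^2) = sqrt(95.3) = 9.7622
|z2| = sqrt(5.6^2 + (-1.7)^2) = sqrt(34.25) = 5.8523
z1+z2 = 12.7000 + 5.0000i
|z1+z2| = sqrt(186.29) = 13.6488
|z1|+|z2| = 9.7622 + 5.8523 = 15.6145

|z1+z2| = 13.6488 ≤ |z1|+|z2| = 15.6145 (verified)


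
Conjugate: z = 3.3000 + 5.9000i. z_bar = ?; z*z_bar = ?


z_bar = 3.3000 - 5.9000i
z*z_bar = 3.3^2 + 5.9^2 = 10.89 + 34.81 = 45.7

z_bar = 3.3000 - 5.9000i, z*z_bar = 45.7


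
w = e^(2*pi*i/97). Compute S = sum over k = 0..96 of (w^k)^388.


The roots are w_k = w^k with w = e^(2*pi*i/97), and (w^k)^388 = (w^388)^k.
So S = 1 + u + u^2 + ... + u^(96) with u = w^388.
388 = 4*97 + 0, so 388 is a multiple of 97 and u = (w^97)^4 = 1.
Every one of the 97 terms equals 1: S = 97

S = 97


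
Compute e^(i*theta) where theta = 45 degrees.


cos(45°) = 0.7071
sin(45°) = 0.7071

e^(i*45°) = 0.7071 + 0.7071i


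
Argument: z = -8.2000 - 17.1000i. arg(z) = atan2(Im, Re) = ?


Re = -8.2, Im = -17.1
arg = atan2(-17.1, -8.2) = -115.6192 degrees

arg(z) = -115.6192 degrees


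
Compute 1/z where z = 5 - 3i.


|z|^2 = 25+9 = 34
1/z = (5 + 3i)/34

1/z = 0.1471 + 0.0882i


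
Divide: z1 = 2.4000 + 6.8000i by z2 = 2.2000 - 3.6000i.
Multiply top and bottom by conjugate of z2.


Conjugate of z2 = 2.2000 + 3.6000i
Numerator: (2.4000 + 6.8000i)(2.2000 + 3.6000i) = -19.2000 + 23.6000i
Denominator: 2.2^2 + (-3.6)^2 = 17.8
Result = (-19.2000 + 23.6000i)/17.8

-1.0787 + 1.3258i


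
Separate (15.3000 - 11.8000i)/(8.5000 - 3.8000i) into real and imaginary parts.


Multiply by conjugate: (15.3000 - 11.8000i)(8.5000 + 3.8000i) / (8.5^2 + (-3.8)^2)
Numerator real = 15.3*8.5 - (11.8)*(-3.8) = 174.89
Numerator imag = -11.8*8.5 - 15.3*(-3.8) = -42.16
Denominator = 86.69
Re(z) = 174.89/86.69 = 2.0174
Im(z) = -42.16/86.69 = -0.4863

Re(z) = 2.0174, Im(z) = -0.4863


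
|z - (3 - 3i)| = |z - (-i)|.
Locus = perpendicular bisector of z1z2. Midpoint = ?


Equal distances means the locus is the perpendicular bisector of z1 and z2.
Midpoint = ((3+0)/2, (-3+(-1))/2) = (1.5000, -2.0000)

Perpendicular bisector through (1.5000, -2.0000)


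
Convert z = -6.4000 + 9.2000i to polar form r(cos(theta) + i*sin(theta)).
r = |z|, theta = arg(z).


r = sqrt(40.96+84.64) = sqrt(125.6) = 11.2071
theta = atan2(9.2, -6.4) = 124.8245 degrees

r = 11.2071, theta = 124.8245 degrees


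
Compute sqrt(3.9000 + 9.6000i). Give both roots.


|z| = sqrt(15.21+92.16) = 10.3619
sqrt((|z|+a)/2) = sqrt((10.3619+3.9)/2) = sqrt(7.1310) = 2.6704
sqrt((|z|-a)/2) = sqrt((10.3619-3.9)/2) = sqrt(3.2310) = 1.7975

±(2.6704 + 1.7975i) i.e. 2.6704 + 1.7975i and -2.6704 - 1.7975i


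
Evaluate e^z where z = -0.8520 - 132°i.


e^-0.8520 = 0.4266
cos(-132°) = -0.6691
sin(-132°) = -0.7431
Real = 0.4266*(-0.6691) = -0.2854
Imag = 0.4266*(-0.7431) = -0.3170

-0.2854 - 0.3170i


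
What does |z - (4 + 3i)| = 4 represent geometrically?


|z - z0| = r is a circle with center z0 and radius r.
Center = (4, 3), radius = 4

Circle with center (4, 3) and radius 4


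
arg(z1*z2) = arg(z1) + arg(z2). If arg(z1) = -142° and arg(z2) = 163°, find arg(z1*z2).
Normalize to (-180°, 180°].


arg(z1*z2) = -142° + 163° = 21°
Normalized to (-180°, 180°]: 21°

21°


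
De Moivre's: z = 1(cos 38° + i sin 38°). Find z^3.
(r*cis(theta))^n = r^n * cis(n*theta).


r^3 = 1^3 = 1
n*theta = 3*38° = 114° = 114° (mod 360)
a = 1*cos(114°) = -0.4067
b = 1*sin(114°) = 0.9135

1 cis(114°) = -0.4067 + 0.9135i


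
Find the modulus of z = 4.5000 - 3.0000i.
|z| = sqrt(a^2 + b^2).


|z| = sqrt(4.5^2 + (-3)^2) = sqrt(20.25 + 9) = sqrt(29.25) = 5.4083

|z| = 5.4083


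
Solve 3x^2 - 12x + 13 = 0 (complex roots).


disc = (-12)^2 - 4*3*13 = 144 - 156 = -12
sqrt(|disc|) = sqrt(12) = 3.4641
Real part = 12/(2*3) = 2.0000
Imag part = 3.4641/(2*3) = 0.5774

2.0000 ± 0.5774i


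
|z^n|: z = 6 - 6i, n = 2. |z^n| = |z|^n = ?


|z| = sqrt(36+36) = sqrt(72) = 8.4853
|z^2| = |z|^2 = (sqrt(72))^2 = 72

|z^2| = 72


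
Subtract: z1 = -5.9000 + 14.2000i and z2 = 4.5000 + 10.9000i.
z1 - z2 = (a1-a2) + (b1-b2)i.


Real: -5.9 - 4.5 = -10.4
Imag: 14.2 - 10.9 = 3.3

-10.4000 + 3.3000i


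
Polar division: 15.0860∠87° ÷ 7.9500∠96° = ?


r = 15.0860 / 7.9500 = 1.8976
theta = 87° - 96° = -9° = 351° (mod 360)

1.8976 cis(351°)


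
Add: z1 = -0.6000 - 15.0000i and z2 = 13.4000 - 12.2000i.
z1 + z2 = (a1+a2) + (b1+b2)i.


Real: -0.6 + 13.4 = 12.8
Imag: -15 - 12.2 = -27.2

12.8000 - 27.2000i


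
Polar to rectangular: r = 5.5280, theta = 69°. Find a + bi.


a = 5.5280*cos(69°) = 5.5280*0.35837 = 1.9811
b = 5.5280*sin(69°) = 5.5280*0.93358 = 5.1608

1.9811 + 5.1608i


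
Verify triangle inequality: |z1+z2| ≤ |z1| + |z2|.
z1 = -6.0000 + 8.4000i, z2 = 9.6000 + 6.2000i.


|z1| = sqrt((-6)^2 + 8.4^2) = sqrt(106.56) = 10.3228
|z2| = sqrt(9.6^2 + 6.2^2) = sqrt(130.6) = 11.4280
z1+z2 = 3.6000 + 14.6000i
|z1+z2| = sqrt(226.12) = 15.0373
|z1|+|z2| = 10.3228 + 11.4280 = 21.7508

|z1+z2| = 15.0373 ≤ |z1|+|z2| = 21.7508 (verified)


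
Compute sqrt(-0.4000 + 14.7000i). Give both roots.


|z| = sqrt(0.16+216.09) = 14.7054
sqrt((|z|+a)/2) = sqrt((14.7054+(-0.4))/2) = sqrt(7.1527) = 2.6745
sqrt((|z|-a)/2) = sqrt((14.7054-(-0.4))/2) = sqrt(7.5527) = 2.7482

±(2.6745 + 2.7482i) i.e. 2.6745 + 2.7482i and -2.6745 - 2.7482i


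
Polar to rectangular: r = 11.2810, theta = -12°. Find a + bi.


a = 11.2810*cos(-12°) = 11.2810*0.97815 = 11.0345
b = 11.2810*sin(-12°) = 11.2810*(-0.207912) = -2.3455

11.0345 - 2.3455i


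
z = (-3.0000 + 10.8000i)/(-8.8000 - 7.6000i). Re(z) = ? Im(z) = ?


Multiply by conjugate: (-3.0000 + 10.8000i)(-8.8000 + 7.6000i) / ((-8.8)^2 + (-7.6)^2)
Numerator real = -3*(-8.8) + 10.8*(-7.6) = -55.68
Numerator imag = 10.8*(-8.8) - (-3)*(-7.6) = -117.84
Denominator = 135.2
Re(z) = -55.68/135.2 = -0.4118
Im(z) = -117.84/135.2 = -0.8716

Re(z) = -0.4118, Im(z) = -0.8716


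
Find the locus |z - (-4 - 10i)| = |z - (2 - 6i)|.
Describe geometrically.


Equal distances means the locus is the perpendicular bisector of z1 and z2.
Midpoint = ((-4+2)/2, (-10+(-6))/2) = (-1.0000, -8.0000)

Perpendicular bisector through (-1.0000, -8.0000)


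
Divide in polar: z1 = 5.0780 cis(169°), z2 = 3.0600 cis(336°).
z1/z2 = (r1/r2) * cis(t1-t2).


r = 5.0780 / 3.0600 = 1.6595
theta = 169° - 336° = -167° = 193° (mod 360)

1.6595 cis(193°)


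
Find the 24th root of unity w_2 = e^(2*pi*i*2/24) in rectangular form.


Angle = 360*2/24 = 30°
a = cos(30°) = 0.8660
b = sin(30°) = 0.5000

0.8660 + 0.5000i


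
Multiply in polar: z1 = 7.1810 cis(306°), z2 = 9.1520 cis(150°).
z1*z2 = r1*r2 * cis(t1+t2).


r = 7.1810 * 9.1520 = 65.7205
theta = 306° + 150° = 456° = 96° (mod 360)

65.7205 cis(96°)


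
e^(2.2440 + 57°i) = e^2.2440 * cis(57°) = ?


e^2.2440 = 9.4310
cos(57°) = 0.54464
sin(57°) = 0.83867
Real = 9.4310*0.54464 = 5.1365
Imag = 9.4310*0.83867 = 7.9095

5.1365 + 7.9095i


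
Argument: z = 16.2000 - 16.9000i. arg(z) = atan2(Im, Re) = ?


Re = 16.2, Im = -16.9
arg = atan2(-16.9, 16.2) = -46.2115 degrees

arg(z) = -46.2115 degrees


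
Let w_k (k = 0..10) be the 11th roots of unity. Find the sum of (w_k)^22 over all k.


The roots are w_k = w^k with w = e^(2*pi*i/11), and (w^k)^22 = (w^22)^k.
So S = 1 + u + u^2 + ... + u^(10) with u = w^22.
22 = 2*11 + 0, so 22 is a multiple of 11 and u = (w^11)^2 = 1.
Every one of the 11 terms equals 1: S = 11

S = 11


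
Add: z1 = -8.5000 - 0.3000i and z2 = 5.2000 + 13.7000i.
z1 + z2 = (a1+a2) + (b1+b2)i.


Real: -8.5 + 5.2 = -3.3
Imag: -0.3 + 13.7 = 13.4

-3.3000 + 13.4000i


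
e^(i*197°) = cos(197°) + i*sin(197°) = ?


cos(197°) = -0.9563
sin(197°) = -0.2924

e^(i*197°) = -0.9563 - 0.2924i


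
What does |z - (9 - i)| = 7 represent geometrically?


|z - z0| = r is a circle with center z0 and radius r.
Center = (9, -1), radius = 7

Circle with center (9, -1) and radius 7


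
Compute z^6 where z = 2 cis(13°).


r^6 = 2^6 = 64
n*theta = 6*13° = 78° = 78° (mod 360)
a = 64*cos(78°) = 13.3063
b = 64*sin(78°) = 62.6014

64 cis(78°) = 13.3063 + 62.6014i


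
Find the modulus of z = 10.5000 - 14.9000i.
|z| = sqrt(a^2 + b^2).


|z| = sqrt(10.5^2 + (-14.9)^2) = sqrt(110.25 + 222.01) = sqrt(332.26) = 18.2280

|z| = 18.2280


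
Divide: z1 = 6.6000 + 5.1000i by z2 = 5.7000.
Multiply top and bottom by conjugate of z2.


Conjugate of z2 = 5.7000
Numerator: (6.6000 + 5.1000i)(5.7000) = 37.6200 + 29.0700i
Denominator: 5.7^2 + 0^2 = 32.49
Result = (37.6200 + 29.0700i)/32.49

1.1579 + 0.8947i


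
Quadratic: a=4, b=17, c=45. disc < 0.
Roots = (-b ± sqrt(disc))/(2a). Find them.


disc = 17^2 - 4*4*45 = 289 - 720 = -431
sqrt(|disc|) = sqrt(431) = 20.7605
Real part = -17/(2*4) = -2.1250
Imag part = 20.7605/(2*4) = 2.5951

-2.1250 ± 2.5951i


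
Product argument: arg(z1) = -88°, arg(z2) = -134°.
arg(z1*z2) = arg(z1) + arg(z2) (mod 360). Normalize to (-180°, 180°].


arg(z1*z2) = -88° - 134° = -222°
Normalized to (-180°, 180°]: 138°

138°


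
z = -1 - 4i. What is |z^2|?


|z| = sqrt(1+16) = sqrt(17) = 4.1231
|z^2| = |z|^2 = (sqrt(17))^2 = 17

|z^2| = 17


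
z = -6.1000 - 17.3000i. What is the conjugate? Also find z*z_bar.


z_bar = -6.1000 + 17.3000i
z*z_bar = (-6.1)^2 + (-17.3)^2 = 37.21 + 299.29 = 336.5

z_bar = -6.1000 + 17.3000i, z*z_bar = 336.5


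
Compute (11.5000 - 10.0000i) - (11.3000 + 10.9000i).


Real: 11.5 - 11.3 = 0.2
Imag: -10 - 10.9 = -20.9

0.2000 - 20.9000i


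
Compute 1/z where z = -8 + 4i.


|z|^2 = 64+16 = 80
1/z = (-8 - 4i)/80

1/z = -0.1000 - 0.0500i


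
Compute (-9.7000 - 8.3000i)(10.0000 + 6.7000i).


Real = -9.7*10 - (-8.3)*6.7 = -97 - (-55.61) = -41.39
Imag = -9.7*6.7 + 10*(-8.3) = -64.99 - (83) = -147.99

-41.3900 - 147.9900i


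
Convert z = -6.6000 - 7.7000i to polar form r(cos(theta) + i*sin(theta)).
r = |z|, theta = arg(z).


r = sqrt(43.56+59.29) = sqrt(102.85) = 10.1415
theta = atan2(-7.7, -6.6) = -130.6013 degrees

r = 10.1415, theta = -130.6013 degrees


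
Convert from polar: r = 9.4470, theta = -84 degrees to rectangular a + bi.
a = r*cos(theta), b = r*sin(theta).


a = 9.4470*cos(-84°) = 9.4470*0.10453 = 0.9875
b = 9.4470*sin(-84°) = 9.4470*(-0.99452) = -9.3952

0.9875 - 9.3952i


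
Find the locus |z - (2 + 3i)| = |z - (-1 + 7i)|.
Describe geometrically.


Equal distances means the locus is the perpendicular bisector of z1 and z2.
Midpoint = ((2+(-1))/2, (3+7)/2) = (0.5000, 5.0000)

Perpendicular bisector through (0.5000, 5.0000)


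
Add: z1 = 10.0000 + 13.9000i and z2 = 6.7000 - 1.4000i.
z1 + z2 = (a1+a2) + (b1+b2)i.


Real: 10 + 6.7 = 16.7
Imag: 13.9 - 1.4 = 12.5

16.7000 + 12.5000i


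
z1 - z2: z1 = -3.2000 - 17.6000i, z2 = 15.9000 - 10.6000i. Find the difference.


Real: -3.2 - 15.9 = -19.1
Imag: -17.6 + 10.6 = -7

-19.1000 - 7.0000i


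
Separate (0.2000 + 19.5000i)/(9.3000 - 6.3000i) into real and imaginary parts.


Multiply by conjugate: (0.2000 + 19.5000i)(9.3000 + 6.3000i) / (9.3^2 + (-6.3)^2)
Numerator real = 0.2*9.3 + 19.5*(-6.3) = -120.99
Numerator imag = 19.5*9.3 - 0.2*(-6.3) = 182.61
Denominator = 126.18
Re(z) = -120.99/126.18 = -0.9589
Im(z) = 182.61/126.18 = 1.4472

Re(z) = -0.9589, Im(z) = 1.4472


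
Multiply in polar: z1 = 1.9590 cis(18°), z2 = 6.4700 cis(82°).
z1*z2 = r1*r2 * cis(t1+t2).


r = 1.9590 * 6.4700 = 12.6747
theta = 18° + 82° = 100° = 100° (mod 360)

12.6747 cis(100°)


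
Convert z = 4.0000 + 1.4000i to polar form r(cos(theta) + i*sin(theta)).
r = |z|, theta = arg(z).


r = sqrt(16+1.96) = sqrt(17.96) = 4.2379
theta = atan2(1.4, 4) = 19.2900 degrees

r = 4.2379, theta = 19.2900 degrees


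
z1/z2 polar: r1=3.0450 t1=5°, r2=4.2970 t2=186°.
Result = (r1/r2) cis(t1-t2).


r = 3.0450 / 4.2970 = 0.7086
theta = 5° - 186° = -181° = 179° (mod 360)

0.7086 cis(179°)


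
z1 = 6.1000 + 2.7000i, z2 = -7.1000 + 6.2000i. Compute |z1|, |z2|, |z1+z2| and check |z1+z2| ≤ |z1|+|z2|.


|z1| = sqrt(6.1^2 + 2.7^2) = sqrt(44.5) = 6.6708
|z2| = sqrt((-7.1)^2 + 6.2^2) = sqrt(88.85) = 9.4260
z1+z2 = -1.0000 + 8.9000i
|z1+z2| = sqrt(80.21) = 8.9560
|z1|+|z2| = 6.6708 + 9.4260 = 16.0968

|z1+z2| = 8.9560 ≤ |z1|+|z2| = 16.0968 (verified)


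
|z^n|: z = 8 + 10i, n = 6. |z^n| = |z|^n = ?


|z| = sqrt(64+100) = sqrt(164) = 12.8062
|z^6| = |z|^6 = (sqrt(164))^6 = 164^3 = 4410944

|z^6| = 4410944


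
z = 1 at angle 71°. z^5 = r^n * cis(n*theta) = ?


r^5 = 1^5 = 1
n*theta = 5*71° = 355° = 355° (mod 360)
a = 1*cos(355°) = 0.9962
b = 1*sin(355°) = -0.0872

1 cis(355°) = 0.9962 - 0.0872i


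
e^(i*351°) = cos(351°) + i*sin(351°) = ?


cos(351°) = 0.9877
sin(351°) = -0.1564

e^(i*351°) = 0.9877 - 0.1564i


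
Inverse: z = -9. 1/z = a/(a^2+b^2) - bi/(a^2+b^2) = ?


|z|^2 = 81+0 = 81
1/z = (-9 - 0i)/81

1/z = -0.1111 + 0i


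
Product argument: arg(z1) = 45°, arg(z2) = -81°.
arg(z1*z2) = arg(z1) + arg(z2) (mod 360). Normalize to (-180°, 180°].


arg(z1*z2) = 45° - 81° = -36°
Normalized to (-180°, 180°]: -36°

-36°


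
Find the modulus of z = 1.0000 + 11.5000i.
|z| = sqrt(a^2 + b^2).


|z| = sqrt(1^2 + 11.5^2) = sqrt(1 + 132.25) = sqrt(133.25) = 11.5434

|z| = 11.5434


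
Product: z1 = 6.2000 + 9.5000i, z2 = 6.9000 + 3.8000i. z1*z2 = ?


Real = 6.2*6.9 - 9.5*3.8 = 42.78 - 36.1 = 6.68
Imag = 6.2*3.8 + 6.9*9.5 = 23.56 + 65.55 = 89.11

6.6800 + 89.1100i


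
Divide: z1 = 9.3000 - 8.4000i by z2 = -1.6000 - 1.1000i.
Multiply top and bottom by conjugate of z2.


Conjugate of z2 = -1.6000 + 1.1000i
Numerator: (9.3000 - 8.4000i)(-1.6000 + 1.1000i) = -5.6400 + 23.6700i
Denominator: (-1.6)^2 + (-1.1)^2 = 3.77
Result = (-5.6400 + 23.6700i)/3.77

-1.4960 + 6.2785i


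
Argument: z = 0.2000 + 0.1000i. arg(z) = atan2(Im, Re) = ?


Re = 0.2, Im = 0.1
arg = atan2(0.1, 0.2) = 26.5651 degrees

arg(z) = 26.5651 degrees


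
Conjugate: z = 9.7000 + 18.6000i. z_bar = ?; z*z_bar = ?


z_bar = 9.7000 - 18.6000i
z*z_bar = 9.7^2 + 18.6^2 = 94.09 + 345.96 = 440.05

z_bar = 9.7000 - 18.6000i, z*z_bar = 440.05


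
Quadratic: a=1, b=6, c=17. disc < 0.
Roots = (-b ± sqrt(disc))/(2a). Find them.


disc = 6^2 - 4*1*17 = 36 - 68 = -32
sqrt(|disc|) = sqrt(32) = 5.6569
Real part = -6/(2*1) = -3.0000
Imag part = 5.6569/(2*1) = 2.8284

-3.0000 ± 2.8284i


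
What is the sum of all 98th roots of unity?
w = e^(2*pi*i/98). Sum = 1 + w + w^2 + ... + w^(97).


The sum of all 98th roots of unity is 0.
Geometric series: (1 - w^98)/(1 - w) = (1-1)/(1-w) = 0 since w^98 = 1, w ≠ 1.
Alternatively: coefficient of z^97 in z^98 - 1 is 0.

0


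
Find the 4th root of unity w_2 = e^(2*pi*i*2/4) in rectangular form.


Angle = 360*2/4 = 180°
a = cos(180°) = -1.0000
b = sin(180°) = 0

-1.0000 + 0i


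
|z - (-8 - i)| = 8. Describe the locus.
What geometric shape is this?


|z - z0| = r is a circle with center z0 and radius r.
Center = (-8, -1), radius = 8

Circle with center (-8, -1) and radius 8


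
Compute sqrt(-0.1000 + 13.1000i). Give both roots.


|z| = sqrt(0.01+171.61) = 13.1004
sqrt((|z|+a)/2) = sqrt((13.1004+(-0.1))/2) = sqrt(6.5002) = 2.5495
sqrt((|z|-a)/2) = sqrt((13.1004-(-0.1))/2) = sqrt(6.6002) = 2.5691

±(2.5495 + 2.5691i) i.e. 2.5495 + 2.5691i and -2.5495 - 2.5691i


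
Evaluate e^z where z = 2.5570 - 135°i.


e^2.5570 = 12.8971
cos(-135°) = -0.707107
sin(-135°) = -0.707107
Real = 12.8971*(-0.707107) = -9.1196
Imag = 12.8971*(-0.707107) = -9.1196

-9.1196 - 9.1196i


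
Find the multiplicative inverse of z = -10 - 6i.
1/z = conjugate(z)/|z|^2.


|z|^2 = 100+36 = 136
1/z = (-10 + 6i)/136

1/z = -0.0735 + 0.0441i


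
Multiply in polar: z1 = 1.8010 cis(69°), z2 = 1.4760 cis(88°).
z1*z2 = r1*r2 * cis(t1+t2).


r = 1.8010 * 1.4760 = 2.6583
theta = 69° + 88° = 157° = 157° (mod 360)

2.6583 cis(157°)


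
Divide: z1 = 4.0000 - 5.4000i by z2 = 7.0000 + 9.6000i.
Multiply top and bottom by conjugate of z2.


Conjugate of z2 = 7.0000 - 9.6000i
Numerator: (4.0000 - 5.4000i)(7.0000 - 9.6000i) = -23.8400 - 76.2000i
Denominator: 7^2 + 9.6^2 = 141.16
Result = (-23.8400 - 76.2000i)/141.16

-0.1689 - 0.5398i


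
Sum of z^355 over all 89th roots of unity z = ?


The roots are w_k = w^k with w = e^(2*pi*i/89), and (w^k)^355 = (w^355)^k.
So S = 1 + u + u^2 + ... + u^(88) with u = w^355.
355 = 3*89 + 88, so 355 is not a multiple of 89: u = (w^89)^3 * w^88 = w^88 ≠ 1 (w is a primitive 89th root), while u^89 = (w^89)^355 = 1.
Geometric series: S = (1 - u^89)/(1 - u) = (1 - 1)/(1 - u) = 0

S = 0


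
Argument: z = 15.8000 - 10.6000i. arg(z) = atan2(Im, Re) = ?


Re = 15.8, Im = -10.6
arg = atan2(-10.6, 15.8) = -33.8571 degrees

arg(z) = -33.8571 degrees


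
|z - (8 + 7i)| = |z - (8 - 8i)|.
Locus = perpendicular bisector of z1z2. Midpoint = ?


Equal distances means the locus is the perpendicular bisector of z1 and z2.
Midpoint = ((8+8)/2, (7+(-8))/2) = (8.0000, -0.5000)

Perpendicular bisector through (8.0000, -0.5000)


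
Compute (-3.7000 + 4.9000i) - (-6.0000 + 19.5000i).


Real: -3.7 + 6 = 2.3
Imag: 4.9 - 19.5 = -14.6

2.3000 - 14.6000i


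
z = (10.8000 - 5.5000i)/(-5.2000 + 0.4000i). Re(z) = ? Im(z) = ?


Multiply by conjugate: (10.8000 - 5.5000i)(-5.2000 - 0.4000i) / ((-5.2)^2 + 0.4^2)
Numerator real = 10.8*(-5.2) - (5.5)*0.4 = -58.36
Numerator imag = -5.5*(-5.2) - 10.8*0.4 = 24.28
Denominator = 27.2
Re(z) = -58.36/27.2 = -2.1456
Im(z) = 24.28/27.2 = 0.8926

Re(z) = -2.1456, Im(z) = 0.8926


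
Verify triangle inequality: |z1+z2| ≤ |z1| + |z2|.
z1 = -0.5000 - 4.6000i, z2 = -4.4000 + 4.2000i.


|z1| = sqrt((-0.5)^2 + (-4.6)^2) = sqrt(21.41) = 4.6271
|z2| = sqrt((-4.4)^2 + 4.2^2) = sqrt(37) = 6.0828
z1+z2 = -4.9000 - 0.4000i
|z1+z2| = sqrt(24.17) = 4.9163
|z1|+|z2| = 4.6271 + 6.0828 = 10.7099

|z1+z2| = 4.9163 ≤ |z1|+|z2| = 10.7099 (verified)


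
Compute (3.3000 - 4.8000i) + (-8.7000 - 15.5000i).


Real: 3.3 - 8.7 = -5.4
Imag: -4.8 - 15.5 = -20.3

-5.4000 - 20.3000i


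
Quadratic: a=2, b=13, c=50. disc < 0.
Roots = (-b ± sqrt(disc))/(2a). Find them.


disc = 13^2 - 4*2*50 = 169 - 400 = -231
sqrt(|disc|) = sqrt(231) = 15.1987
Real part = -13/(2*2) = -3.2500
Imag part = 15.1987/(2*2) = 3.7997

-3.2500 ± 3.7997i


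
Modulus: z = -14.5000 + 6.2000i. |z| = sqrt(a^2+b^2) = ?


|z| = sqrt((-14.5)^2 + 6.2^2) = sqrt(210.25 + 38.44) = sqrt(248.69) = 15.7699

|z| = 15.7699


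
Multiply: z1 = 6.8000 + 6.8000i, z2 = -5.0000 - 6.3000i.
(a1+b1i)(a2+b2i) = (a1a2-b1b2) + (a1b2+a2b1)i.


Real = 6.8*(-5) - 6.8*(-6.3) = -34 - (-42.84) = 8.84
Imag = 6.8*(-6.3) - (5)*6.8 = -42.84 - (34) = -76.84

8.8400 - 76.8400i


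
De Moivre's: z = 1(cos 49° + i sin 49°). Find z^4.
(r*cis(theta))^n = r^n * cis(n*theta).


r^4 = 1^4 = 1
n*theta = 4*49° = 196° = 196° (mod 360)
a = 1*cos(196°) = -0.9613
b = 1*sin(196°) = -0.2756

1 cis(196°) = -0.9613 - 0.2756i


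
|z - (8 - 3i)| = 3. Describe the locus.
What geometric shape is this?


|z - z0| = r is a circle with center z0 and radius r.
Center = (8, -3), radius = 3

Circle with center (8, -3) and radius 3


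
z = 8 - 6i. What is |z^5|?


|z| = sqrt(64+36) = sqrt(100) = 10
|z^5| = |z|^5 = 10^5 = 100000

|z^5| = 100000


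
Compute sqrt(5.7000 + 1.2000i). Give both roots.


|z| = sqrt(32.49+1.44) = 5.8249
sqrt((|z|+a)/2) = sqrt((5.8249+5.7)/2) = sqrt(5.7625) = 2.4005
sqrt((|z|-a)/2) = sqrt((5.8249-5.7)/2) = sqrt(0.0625) = 0.2499

±(2.4005 + 0.2499i) i.e. 2.4005 + 0.2499i and -2.4005 - 0.2499i


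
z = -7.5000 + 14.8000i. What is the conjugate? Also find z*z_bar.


z_bar = -7.5000 - 14.8000i
z*z_bar = (-7.5)^2 + 14.8^2 = 56.25 + 219.04 = 275.29

z_bar = -7.5000 - 14.8000i, z*z_bar = 275.29
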